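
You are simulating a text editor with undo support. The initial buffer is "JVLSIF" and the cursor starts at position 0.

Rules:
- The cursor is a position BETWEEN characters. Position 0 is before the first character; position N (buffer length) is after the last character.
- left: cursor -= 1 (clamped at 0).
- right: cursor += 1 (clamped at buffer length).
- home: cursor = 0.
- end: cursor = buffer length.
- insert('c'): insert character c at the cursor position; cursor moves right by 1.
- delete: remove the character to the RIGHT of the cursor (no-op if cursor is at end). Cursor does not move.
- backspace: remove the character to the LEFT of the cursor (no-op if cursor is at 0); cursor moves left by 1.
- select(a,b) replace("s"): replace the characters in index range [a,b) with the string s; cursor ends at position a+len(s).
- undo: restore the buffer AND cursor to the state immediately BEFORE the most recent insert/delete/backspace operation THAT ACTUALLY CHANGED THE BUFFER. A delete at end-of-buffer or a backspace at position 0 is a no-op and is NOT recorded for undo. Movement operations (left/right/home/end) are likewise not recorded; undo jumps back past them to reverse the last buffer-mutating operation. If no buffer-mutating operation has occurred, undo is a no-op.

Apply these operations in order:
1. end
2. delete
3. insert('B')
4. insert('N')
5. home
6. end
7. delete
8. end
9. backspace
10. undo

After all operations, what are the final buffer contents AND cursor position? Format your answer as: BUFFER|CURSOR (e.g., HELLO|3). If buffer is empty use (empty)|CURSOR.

Answer: JVLSIFBN|8

Derivation:
After op 1 (end): buf='JVLSIF' cursor=6
After op 2 (delete): buf='JVLSIF' cursor=6
After op 3 (insert('B')): buf='JVLSIFB' cursor=7
After op 4 (insert('N')): buf='JVLSIFBN' cursor=8
After op 5 (home): buf='JVLSIFBN' cursor=0
After op 6 (end): buf='JVLSIFBN' cursor=8
After op 7 (delete): buf='JVLSIFBN' cursor=8
After op 8 (end): buf='JVLSIFBN' cursor=8
After op 9 (backspace): buf='JVLSIFB' cursor=7
After op 10 (undo): buf='JVLSIFBN' cursor=8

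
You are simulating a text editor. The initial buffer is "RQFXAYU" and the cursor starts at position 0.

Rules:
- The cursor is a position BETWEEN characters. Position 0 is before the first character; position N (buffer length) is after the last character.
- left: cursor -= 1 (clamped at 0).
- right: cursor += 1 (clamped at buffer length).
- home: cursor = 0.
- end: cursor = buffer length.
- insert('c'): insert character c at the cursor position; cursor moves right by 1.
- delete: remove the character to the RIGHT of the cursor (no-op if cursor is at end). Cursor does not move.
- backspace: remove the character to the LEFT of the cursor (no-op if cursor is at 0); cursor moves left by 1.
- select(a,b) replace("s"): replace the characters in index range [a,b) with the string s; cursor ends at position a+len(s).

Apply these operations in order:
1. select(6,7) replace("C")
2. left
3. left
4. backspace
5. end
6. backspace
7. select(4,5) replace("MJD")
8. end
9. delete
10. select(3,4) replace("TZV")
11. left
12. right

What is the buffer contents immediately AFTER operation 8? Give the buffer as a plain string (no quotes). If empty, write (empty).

After op 1 (select(6,7) replace("C")): buf='RQFXAYC' cursor=7
After op 2 (left): buf='RQFXAYC' cursor=6
After op 3 (left): buf='RQFXAYC' cursor=5
After op 4 (backspace): buf='RQFXYC' cursor=4
After op 5 (end): buf='RQFXYC' cursor=6
After op 6 (backspace): buf='RQFXY' cursor=5
After op 7 (select(4,5) replace("MJD")): buf='RQFXMJD' cursor=7
After op 8 (end): buf='RQFXMJD' cursor=7

Answer: RQFXMJD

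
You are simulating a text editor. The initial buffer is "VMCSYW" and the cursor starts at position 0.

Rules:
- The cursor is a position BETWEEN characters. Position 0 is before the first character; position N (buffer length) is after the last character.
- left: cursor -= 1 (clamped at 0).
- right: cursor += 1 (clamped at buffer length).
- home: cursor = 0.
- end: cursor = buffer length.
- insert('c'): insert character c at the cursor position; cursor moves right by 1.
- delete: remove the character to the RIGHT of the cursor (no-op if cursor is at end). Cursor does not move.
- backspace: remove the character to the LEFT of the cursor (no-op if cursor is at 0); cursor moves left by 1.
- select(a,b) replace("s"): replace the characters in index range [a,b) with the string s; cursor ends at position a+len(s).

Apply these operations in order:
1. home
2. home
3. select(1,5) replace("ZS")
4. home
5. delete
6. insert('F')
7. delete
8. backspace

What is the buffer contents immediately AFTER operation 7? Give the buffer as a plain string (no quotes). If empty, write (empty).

Answer: FSW

Derivation:
After op 1 (home): buf='VMCSYW' cursor=0
After op 2 (home): buf='VMCSYW' cursor=0
After op 3 (select(1,5) replace("ZS")): buf='VZSW' cursor=3
After op 4 (home): buf='VZSW' cursor=0
After op 5 (delete): buf='ZSW' cursor=0
After op 6 (insert('F')): buf='FZSW' cursor=1
After op 7 (delete): buf='FSW' cursor=1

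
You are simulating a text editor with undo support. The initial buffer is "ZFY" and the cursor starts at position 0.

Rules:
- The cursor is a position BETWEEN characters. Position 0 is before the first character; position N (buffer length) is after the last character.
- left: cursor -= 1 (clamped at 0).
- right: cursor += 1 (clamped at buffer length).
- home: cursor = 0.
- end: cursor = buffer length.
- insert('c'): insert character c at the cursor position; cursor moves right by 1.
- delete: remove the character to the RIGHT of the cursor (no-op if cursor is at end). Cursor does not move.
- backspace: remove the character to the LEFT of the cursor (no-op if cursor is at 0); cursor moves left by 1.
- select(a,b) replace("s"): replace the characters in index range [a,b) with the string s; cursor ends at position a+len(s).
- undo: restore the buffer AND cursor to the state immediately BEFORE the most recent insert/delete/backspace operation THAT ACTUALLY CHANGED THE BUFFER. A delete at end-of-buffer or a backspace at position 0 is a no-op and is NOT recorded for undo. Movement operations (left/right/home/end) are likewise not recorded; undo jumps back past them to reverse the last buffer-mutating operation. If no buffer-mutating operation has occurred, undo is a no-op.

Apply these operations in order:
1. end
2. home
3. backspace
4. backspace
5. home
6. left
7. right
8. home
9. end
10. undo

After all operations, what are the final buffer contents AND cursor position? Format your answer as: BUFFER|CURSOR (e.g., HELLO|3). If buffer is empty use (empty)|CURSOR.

Answer: ZFY|3

Derivation:
After op 1 (end): buf='ZFY' cursor=3
After op 2 (home): buf='ZFY' cursor=0
After op 3 (backspace): buf='ZFY' cursor=0
After op 4 (backspace): buf='ZFY' cursor=0
After op 5 (home): buf='ZFY' cursor=0
After op 6 (left): buf='ZFY' cursor=0
After op 7 (right): buf='ZFY' cursor=1
After op 8 (home): buf='ZFY' cursor=0
After op 9 (end): buf='ZFY' cursor=3
After op 10 (undo): buf='ZFY' cursor=3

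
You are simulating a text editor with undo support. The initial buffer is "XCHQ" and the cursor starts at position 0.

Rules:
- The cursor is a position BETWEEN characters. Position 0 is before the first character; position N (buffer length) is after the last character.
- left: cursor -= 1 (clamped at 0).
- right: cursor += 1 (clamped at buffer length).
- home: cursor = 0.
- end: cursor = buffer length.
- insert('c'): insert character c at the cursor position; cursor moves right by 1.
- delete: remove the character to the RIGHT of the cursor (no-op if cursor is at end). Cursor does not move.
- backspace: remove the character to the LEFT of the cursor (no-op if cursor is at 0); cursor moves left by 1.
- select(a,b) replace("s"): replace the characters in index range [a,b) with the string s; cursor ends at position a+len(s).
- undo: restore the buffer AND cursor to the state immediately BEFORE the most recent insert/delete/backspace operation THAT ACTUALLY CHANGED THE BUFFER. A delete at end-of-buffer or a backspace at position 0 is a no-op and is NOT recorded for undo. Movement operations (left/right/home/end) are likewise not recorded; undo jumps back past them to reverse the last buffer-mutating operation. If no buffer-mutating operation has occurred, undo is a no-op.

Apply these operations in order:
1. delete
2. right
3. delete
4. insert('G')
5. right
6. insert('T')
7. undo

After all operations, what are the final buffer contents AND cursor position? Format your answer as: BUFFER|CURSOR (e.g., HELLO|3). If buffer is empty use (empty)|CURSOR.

After op 1 (delete): buf='CHQ' cursor=0
After op 2 (right): buf='CHQ' cursor=1
After op 3 (delete): buf='CQ' cursor=1
After op 4 (insert('G')): buf='CGQ' cursor=2
After op 5 (right): buf='CGQ' cursor=3
After op 6 (insert('T')): buf='CGQT' cursor=4
After op 7 (undo): buf='CGQ' cursor=3

Answer: CGQ|3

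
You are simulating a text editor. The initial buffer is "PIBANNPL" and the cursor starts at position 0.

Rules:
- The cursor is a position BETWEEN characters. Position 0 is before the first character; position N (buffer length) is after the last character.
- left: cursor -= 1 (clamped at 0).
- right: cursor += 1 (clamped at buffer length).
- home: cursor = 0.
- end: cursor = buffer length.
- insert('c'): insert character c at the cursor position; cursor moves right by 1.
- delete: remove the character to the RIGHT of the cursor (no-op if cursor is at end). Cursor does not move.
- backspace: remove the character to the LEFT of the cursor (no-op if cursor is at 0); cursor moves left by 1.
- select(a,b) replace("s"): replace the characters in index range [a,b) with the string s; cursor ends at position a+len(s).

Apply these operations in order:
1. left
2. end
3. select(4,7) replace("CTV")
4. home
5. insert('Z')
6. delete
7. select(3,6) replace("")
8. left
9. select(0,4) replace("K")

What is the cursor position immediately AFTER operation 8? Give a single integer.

Answer: 2

Derivation:
After op 1 (left): buf='PIBANNPL' cursor=0
After op 2 (end): buf='PIBANNPL' cursor=8
After op 3 (select(4,7) replace("CTV")): buf='PIBACTVL' cursor=7
After op 4 (home): buf='PIBACTVL' cursor=0
After op 5 (insert('Z')): buf='ZPIBACTVL' cursor=1
After op 6 (delete): buf='ZIBACTVL' cursor=1
After op 7 (select(3,6) replace("")): buf='ZIBVL' cursor=3
After op 8 (left): buf='ZIBVL' cursor=2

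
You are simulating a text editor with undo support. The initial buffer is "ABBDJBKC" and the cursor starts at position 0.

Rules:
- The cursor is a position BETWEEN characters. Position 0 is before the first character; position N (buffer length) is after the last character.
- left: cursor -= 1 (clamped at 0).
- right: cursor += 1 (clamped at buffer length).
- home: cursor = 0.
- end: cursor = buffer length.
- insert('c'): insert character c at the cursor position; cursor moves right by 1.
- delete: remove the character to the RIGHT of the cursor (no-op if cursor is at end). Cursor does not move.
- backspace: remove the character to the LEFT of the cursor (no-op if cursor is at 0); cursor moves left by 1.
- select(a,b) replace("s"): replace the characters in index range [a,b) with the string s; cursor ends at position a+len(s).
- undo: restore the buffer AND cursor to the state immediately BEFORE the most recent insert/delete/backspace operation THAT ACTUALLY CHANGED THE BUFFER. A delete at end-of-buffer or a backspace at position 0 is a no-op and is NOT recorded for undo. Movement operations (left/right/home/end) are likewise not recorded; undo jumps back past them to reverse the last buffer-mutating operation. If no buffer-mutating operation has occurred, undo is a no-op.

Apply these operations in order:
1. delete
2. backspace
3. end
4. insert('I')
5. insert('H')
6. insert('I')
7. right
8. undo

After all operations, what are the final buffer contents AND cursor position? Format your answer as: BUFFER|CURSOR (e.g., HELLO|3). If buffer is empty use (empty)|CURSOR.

After op 1 (delete): buf='BBDJBKC' cursor=0
After op 2 (backspace): buf='BBDJBKC' cursor=0
After op 3 (end): buf='BBDJBKC' cursor=7
After op 4 (insert('I')): buf='BBDJBKCI' cursor=8
After op 5 (insert('H')): buf='BBDJBKCIH' cursor=9
After op 6 (insert('I')): buf='BBDJBKCIHI' cursor=10
After op 7 (right): buf='BBDJBKCIHI' cursor=10
After op 8 (undo): buf='BBDJBKCIH' cursor=9

Answer: BBDJBKCIH|9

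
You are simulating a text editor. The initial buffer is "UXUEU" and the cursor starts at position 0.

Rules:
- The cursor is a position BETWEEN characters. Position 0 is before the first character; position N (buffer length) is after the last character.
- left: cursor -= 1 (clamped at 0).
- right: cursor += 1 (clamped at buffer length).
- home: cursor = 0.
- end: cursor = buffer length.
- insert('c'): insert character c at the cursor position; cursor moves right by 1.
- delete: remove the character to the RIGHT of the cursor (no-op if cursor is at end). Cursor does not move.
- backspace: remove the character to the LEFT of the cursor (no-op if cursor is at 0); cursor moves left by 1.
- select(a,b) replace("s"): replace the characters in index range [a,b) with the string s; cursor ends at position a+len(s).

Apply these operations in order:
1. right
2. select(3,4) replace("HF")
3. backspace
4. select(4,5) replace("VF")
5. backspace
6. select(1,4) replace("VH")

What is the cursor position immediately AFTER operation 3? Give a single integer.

After op 1 (right): buf='UXUEU' cursor=1
After op 2 (select(3,4) replace("HF")): buf='UXUHFU' cursor=5
After op 3 (backspace): buf='UXUHU' cursor=4

Answer: 4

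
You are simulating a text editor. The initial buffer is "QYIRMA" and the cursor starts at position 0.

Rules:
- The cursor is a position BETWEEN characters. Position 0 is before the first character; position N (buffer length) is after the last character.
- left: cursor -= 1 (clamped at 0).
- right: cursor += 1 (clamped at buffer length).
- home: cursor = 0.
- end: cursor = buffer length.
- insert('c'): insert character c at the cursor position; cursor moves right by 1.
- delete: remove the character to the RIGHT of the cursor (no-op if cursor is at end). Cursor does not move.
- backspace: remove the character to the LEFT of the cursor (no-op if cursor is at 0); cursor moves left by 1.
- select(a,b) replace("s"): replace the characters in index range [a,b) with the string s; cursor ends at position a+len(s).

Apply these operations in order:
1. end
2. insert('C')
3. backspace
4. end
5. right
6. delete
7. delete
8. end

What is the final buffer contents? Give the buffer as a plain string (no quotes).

After op 1 (end): buf='QYIRMA' cursor=6
After op 2 (insert('C')): buf='QYIRMAC' cursor=7
After op 3 (backspace): buf='QYIRMA' cursor=6
After op 4 (end): buf='QYIRMA' cursor=6
After op 5 (right): buf='QYIRMA' cursor=6
After op 6 (delete): buf='QYIRMA' cursor=6
After op 7 (delete): buf='QYIRMA' cursor=6
After op 8 (end): buf='QYIRMA' cursor=6

Answer: QYIRMA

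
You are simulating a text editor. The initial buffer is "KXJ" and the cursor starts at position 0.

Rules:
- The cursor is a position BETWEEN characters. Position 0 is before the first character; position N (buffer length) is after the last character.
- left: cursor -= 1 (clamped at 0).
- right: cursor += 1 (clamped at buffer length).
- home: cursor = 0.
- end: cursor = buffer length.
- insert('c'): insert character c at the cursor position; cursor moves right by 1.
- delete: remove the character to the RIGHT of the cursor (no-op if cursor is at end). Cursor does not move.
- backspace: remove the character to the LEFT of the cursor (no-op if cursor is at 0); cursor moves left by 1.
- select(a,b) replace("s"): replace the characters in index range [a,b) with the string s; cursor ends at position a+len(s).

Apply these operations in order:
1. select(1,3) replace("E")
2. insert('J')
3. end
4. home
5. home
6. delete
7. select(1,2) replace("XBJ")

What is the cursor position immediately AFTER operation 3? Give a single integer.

After op 1 (select(1,3) replace("E")): buf='KE' cursor=2
After op 2 (insert('J')): buf='KEJ' cursor=3
After op 3 (end): buf='KEJ' cursor=3

Answer: 3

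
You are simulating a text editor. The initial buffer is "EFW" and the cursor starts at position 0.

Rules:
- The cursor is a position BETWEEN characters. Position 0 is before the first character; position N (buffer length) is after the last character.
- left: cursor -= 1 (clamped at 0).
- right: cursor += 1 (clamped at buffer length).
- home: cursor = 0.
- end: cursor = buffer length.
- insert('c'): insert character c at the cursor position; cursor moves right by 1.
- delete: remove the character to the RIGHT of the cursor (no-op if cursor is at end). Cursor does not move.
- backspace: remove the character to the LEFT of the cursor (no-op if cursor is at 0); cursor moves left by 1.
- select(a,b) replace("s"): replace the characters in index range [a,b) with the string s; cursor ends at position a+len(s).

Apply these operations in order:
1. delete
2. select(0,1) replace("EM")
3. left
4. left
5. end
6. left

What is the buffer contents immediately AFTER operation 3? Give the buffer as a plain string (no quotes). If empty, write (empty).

Answer: EMW

Derivation:
After op 1 (delete): buf='FW' cursor=0
After op 2 (select(0,1) replace("EM")): buf='EMW' cursor=2
After op 3 (left): buf='EMW' cursor=1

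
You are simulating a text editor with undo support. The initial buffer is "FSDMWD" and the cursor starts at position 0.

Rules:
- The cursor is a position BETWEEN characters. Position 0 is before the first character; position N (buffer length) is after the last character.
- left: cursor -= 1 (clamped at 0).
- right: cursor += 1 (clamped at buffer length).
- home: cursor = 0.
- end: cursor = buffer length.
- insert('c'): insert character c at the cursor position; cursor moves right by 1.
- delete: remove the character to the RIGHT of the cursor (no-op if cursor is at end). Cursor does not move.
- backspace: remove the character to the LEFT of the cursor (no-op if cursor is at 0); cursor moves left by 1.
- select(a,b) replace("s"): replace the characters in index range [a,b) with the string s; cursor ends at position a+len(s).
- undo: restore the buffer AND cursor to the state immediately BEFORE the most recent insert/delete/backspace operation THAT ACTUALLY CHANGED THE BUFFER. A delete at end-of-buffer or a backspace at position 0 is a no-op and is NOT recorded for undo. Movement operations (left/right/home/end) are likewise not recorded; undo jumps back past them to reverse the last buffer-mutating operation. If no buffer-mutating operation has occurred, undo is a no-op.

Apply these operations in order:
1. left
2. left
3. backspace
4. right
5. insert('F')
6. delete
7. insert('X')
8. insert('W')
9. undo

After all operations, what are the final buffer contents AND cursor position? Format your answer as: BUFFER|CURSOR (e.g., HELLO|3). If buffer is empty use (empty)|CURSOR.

Answer: FFXDMWD|3

Derivation:
After op 1 (left): buf='FSDMWD' cursor=0
After op 2 (left): buf='FSDMWD' cursor=0
After op 3 (backspace): buf='FSDMWD' cursor=0
After op 4 (right): buf='FSDMWD' cursor=1
After op 5 (insert('F')): buf='FFSDMWD' cursor=2
After op 6 (delete): buf='FFDMWD' cursor=2
After op 7 (insert('X')): buf='FFXDMWD' cursor=3
After op 8 (insert('W')): buf='FFXWDMWD' cursor=4
After op 9 (undo): buf='FFXDMWD' cursor=3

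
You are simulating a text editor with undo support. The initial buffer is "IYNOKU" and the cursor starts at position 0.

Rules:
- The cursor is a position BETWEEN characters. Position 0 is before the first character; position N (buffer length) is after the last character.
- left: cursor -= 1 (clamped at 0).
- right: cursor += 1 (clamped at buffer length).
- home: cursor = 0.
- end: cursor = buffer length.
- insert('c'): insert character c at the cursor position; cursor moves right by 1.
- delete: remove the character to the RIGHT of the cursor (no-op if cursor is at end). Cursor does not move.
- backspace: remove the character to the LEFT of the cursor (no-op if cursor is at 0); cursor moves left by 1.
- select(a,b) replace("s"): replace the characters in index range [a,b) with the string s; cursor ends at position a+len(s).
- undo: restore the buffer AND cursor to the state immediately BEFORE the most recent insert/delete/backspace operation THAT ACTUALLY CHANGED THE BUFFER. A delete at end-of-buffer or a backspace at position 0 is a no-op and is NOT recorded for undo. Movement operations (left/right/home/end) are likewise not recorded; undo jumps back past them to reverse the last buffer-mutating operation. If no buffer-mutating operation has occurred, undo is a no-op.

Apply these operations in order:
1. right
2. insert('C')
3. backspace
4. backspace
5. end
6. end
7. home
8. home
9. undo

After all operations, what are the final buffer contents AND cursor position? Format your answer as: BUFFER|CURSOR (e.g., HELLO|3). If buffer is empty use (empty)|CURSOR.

After op 1 (right): buf='IYNOKU' cursor=1
After op 2 (insert('C')): buf='ICYNOKU' cursor=2
After op 3 (backspace): buf='IYNOKU' cursor=1
After op 4 (backspace): buf='YNOKU' cursor=0
After op 5 (end): buf='YNOKU' cursor=5
After op 6 (end): buf='YNOKU' cursor=5
After op 7 (home): buf='YNOKU' cursor=0
After op 8 (home): buf='YNOKU' cursor=0
After op 9 (undo): buf='IYNOKU' cursor=1

Answer: IYNOKU|1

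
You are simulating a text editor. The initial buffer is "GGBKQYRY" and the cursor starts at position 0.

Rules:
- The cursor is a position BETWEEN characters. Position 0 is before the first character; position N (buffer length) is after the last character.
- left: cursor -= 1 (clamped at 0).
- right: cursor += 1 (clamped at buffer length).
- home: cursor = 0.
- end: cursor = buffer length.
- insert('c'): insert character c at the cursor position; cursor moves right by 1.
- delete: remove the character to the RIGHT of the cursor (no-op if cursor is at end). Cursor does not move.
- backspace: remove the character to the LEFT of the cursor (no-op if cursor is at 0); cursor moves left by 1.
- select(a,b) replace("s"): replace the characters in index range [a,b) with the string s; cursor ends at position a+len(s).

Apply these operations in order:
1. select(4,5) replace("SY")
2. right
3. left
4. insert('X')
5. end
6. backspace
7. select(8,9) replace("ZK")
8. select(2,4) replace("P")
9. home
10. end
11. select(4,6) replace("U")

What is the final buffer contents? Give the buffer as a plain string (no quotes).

After op 1 (select(4,5) replace("SY")): buf='GGBKSYYRY' cursor=6
After op 2 (right): buf='GGBKSYYRY' cursor=7
After op 3 (left): buf='GGBKSYYRY' cursor=6
After op 4 (insert('X')): buf='GGBKSYXYRY' cursor=7
After op 5 (end): buf='GGBKSYXYRY' cursor=10
After op 6 (backspace): buf='GGBKSYXYR' cursor=9
After op 7 (select(8,9) replace("ZK")): buf='GGBKSYXYZK' cursor=10
After op 8 (select(2,4) replace("P")): buf='GGPSYXYZK' cursor=3
After op 9 (home): buf='GGPSYXYZK' cursor=0
After op 10 (end): buf='GGPSYXYZK' cursor=9
After op 11 (select(4,6) replace("U")): buf='GGPSUYZK' cursor=5

Answer: GGPSUYZK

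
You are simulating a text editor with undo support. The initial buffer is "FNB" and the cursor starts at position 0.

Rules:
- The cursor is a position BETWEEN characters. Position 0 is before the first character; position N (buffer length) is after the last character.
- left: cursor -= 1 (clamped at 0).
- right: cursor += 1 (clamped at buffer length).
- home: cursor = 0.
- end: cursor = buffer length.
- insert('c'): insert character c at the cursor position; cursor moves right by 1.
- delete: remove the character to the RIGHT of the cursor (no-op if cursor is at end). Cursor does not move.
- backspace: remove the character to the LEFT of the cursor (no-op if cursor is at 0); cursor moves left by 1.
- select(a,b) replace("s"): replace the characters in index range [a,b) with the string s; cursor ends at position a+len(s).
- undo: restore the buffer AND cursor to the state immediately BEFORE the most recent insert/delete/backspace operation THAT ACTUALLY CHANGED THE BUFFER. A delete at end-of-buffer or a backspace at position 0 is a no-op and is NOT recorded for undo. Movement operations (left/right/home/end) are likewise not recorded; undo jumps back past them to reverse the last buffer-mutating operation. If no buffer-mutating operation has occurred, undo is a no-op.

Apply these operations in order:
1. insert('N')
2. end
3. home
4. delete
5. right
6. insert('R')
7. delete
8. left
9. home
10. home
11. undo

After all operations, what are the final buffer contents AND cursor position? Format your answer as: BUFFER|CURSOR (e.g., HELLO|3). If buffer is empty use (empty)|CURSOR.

Answer: FRNB|2

Derivation:
After op 1 (insert('N')): buf='NFNB' cursor=1
After op 2 (end): buf='NFNB' cursor=4
After op 3 (home): buf='NFNB' cursor=0
After op 4 (delete): buf='FNB' cursor=0
After op 5 (right): buf='FNB' cursor=1
After op 6 (insert('R')): buf='FRNB' cursor=2
After op 7 (delete): buf='FRB' cursor=2
After op 8 (left): buf='FRB' cursor=1
After op 9 (home): buf='FRB' cursor=0
After op 10 (home): buf='FRB' cursor=0
After op 11 (undo): buf='FRNB' cursor=2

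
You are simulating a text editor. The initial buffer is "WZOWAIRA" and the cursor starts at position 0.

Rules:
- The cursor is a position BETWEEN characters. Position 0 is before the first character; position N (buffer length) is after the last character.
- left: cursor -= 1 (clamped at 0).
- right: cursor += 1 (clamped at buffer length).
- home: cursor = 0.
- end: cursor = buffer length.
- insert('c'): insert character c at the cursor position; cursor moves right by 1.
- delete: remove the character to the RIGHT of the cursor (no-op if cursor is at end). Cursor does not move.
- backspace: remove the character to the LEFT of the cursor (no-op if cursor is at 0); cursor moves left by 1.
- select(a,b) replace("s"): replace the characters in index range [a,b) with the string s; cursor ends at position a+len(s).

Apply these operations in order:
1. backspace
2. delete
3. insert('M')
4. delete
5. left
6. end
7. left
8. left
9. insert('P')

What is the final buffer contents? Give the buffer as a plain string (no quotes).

After op 1 (backspace): buf='WZOWAIRA' cursor=0
After op 2 (delete): buf='ZOWAIRA' cursor=0
After op 3 (insert('M')): buf='MZOWAIRA' cursor=1
After op 4 (delete): buf='MOWAIRA' cursor=1
After op 5 (left): buf='MOWAIRA' cursor=0
After op 6 (end): buf='MOWAIRA' cursor=7
After op 7 (left): buf='MOWAIRA' cursor=6
After op 8 (left): buf='MOWAIRA' cursor=5
After op 9 (insert('P')): buf='MOWAIPRA' cursor=6

Answer: MOWAIPRA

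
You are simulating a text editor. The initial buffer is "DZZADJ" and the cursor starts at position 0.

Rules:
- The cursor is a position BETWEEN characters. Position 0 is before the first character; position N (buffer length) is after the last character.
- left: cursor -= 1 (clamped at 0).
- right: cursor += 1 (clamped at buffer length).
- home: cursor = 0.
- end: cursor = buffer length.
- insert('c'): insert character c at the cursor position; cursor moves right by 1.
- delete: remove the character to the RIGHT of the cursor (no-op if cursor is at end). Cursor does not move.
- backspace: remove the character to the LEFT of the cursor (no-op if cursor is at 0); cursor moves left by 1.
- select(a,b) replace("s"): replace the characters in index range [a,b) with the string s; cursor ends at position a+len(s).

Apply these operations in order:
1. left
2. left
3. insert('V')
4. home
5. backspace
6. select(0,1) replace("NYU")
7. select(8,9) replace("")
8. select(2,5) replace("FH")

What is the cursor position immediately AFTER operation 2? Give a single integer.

After op 1 (left): buf='DZZADJ' cursor=0
After op 2 (left): buf='DZZADJ' cursor=0

Answer: 0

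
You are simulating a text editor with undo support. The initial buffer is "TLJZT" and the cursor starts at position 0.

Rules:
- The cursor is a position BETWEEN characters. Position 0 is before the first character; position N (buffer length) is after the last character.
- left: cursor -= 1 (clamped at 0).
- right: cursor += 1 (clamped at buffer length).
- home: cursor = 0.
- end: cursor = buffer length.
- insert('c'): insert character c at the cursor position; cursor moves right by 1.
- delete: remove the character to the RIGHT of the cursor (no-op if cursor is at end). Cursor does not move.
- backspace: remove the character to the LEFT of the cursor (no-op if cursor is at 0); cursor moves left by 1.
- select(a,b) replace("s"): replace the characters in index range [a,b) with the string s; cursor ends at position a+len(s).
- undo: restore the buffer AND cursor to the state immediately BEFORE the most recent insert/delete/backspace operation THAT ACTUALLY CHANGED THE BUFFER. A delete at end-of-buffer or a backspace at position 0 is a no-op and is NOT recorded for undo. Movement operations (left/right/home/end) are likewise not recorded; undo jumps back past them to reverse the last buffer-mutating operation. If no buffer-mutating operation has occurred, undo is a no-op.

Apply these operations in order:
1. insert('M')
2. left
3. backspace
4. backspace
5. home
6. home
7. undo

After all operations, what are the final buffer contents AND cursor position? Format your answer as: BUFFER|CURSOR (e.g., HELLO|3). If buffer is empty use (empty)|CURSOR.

Answer: TLJZT|0

Derivation:
After op 1 (insert('M')): buf='MTLJZT' cursor=1
After op 2 (left): buf='MTLJZT' cursor=0
After op 3 (backspace): buf='MTLJZT' cursor=0
After op 4 (backspace): buf='MTLJZT' cursor=0
After op 5 (home): buf='MTLJZT' cursor=0
After op 6 (home): buf='MTLJZT' cursor=0
After op 7 (undo): buf='TLJZT' cursor=0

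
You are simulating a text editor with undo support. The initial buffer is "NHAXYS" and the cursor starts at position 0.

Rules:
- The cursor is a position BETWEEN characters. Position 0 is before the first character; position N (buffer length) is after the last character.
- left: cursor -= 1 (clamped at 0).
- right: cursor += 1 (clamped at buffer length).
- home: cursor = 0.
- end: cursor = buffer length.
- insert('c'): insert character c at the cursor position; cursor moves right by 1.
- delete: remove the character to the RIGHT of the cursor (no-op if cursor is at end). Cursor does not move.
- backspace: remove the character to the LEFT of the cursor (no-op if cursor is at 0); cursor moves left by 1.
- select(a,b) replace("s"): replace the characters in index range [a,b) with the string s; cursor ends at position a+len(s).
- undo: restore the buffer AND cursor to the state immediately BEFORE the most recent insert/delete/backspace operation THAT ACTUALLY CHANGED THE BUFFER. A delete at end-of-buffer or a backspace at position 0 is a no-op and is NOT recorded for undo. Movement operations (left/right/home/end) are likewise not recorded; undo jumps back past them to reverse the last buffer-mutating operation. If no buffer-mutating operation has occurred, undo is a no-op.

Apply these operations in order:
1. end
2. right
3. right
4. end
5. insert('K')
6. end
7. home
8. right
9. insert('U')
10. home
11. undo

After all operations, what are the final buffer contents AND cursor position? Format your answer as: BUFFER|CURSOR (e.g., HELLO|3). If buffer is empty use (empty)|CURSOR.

After op 1 (end): buf='NHAXYS' cursor=6
After op 2 (right): buf='NHAXYS' cursor=6
After op 3 (right): buf='NHAXYS' cursor=6
After op 4 (end): buf='NHAXYS' cursor=6
After op 5 (insert('K')): buf='NHAXYSK' cursor=7
After op 6 (end): buf='NHAXYSK' cursor=7
After op 7 (home): buf='NHAXYSK' cursor=0
After op 8 (right): buf='NHAXYSK' cursor=1
After op 9 (insert('U')): buf='NUHAXYSK' cursor=2
After op 10 (home): buf='NUHAXYSK' cursor=0
After op 11 (undo): buf='NHAXYSK' cursor=1

Answer: NHAXYSK|1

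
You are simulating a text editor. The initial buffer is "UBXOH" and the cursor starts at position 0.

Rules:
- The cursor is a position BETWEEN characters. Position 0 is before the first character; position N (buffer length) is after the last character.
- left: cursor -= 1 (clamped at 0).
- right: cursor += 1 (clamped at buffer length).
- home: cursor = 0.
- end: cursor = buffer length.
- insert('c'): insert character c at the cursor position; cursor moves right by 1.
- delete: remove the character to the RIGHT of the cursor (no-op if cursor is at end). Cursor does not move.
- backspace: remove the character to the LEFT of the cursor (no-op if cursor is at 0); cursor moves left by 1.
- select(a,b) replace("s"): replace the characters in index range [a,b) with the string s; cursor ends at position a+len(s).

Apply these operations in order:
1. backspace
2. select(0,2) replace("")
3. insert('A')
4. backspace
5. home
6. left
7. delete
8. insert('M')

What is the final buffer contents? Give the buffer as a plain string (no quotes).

After op 1 (backspace): buf='UBXOH' cursor=0
After op 2 (select(0,2) replace("")): buf='XOH' cursor=0
After op 3 (insert('A')): buf='AXOH' cursor=1
After op 4 (backspace): buf='XOH' cursor=0
After op 5 (home): buf='XOH' cursor=0
After op 6 (left): buf='XOH' cursor=0
After op 7 (delete): buf='OH' cursor=0
After op 8 (insert('M')): buf='MOH' cursor=1

Answer: MOH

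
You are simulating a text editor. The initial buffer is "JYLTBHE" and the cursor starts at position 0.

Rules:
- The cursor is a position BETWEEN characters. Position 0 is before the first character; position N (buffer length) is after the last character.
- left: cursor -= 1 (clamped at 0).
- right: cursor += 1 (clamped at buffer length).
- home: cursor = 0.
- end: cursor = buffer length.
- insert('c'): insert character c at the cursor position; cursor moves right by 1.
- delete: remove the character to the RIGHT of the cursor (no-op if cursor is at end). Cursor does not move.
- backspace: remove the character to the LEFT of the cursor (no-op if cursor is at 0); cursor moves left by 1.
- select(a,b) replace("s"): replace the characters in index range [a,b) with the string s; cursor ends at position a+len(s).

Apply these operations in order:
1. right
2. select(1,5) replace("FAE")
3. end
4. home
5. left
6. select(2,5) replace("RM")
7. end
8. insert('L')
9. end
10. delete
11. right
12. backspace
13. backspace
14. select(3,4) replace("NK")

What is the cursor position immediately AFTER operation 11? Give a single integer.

After op 1 (right): buf='JYLTBHE' cursor=1
After op 2 (select(1,5) replace("FAE")): buf='JFAEHE' cursor=4
After op 3 (end): buf='JFAEHE' cursor=6
After op 4 (home): buf='JFAEHE' cursor=0
After op 5 (left): buf='JFAEHE' cursor=0
After op 6 (select(2,5) replace("RM")): buf='JFRME' cursor=4
After op 7 (end): buf='JFRME' cursor=5
After op 8 (insert('L')): buf='JFRMEL' cursor=6
After op 9 (end): buf='JFRMEL' cursor=6
After op 10 (delete): buf='JFRMEL' cursor=6
After op 11 (right): buf='JFRMEL' cursor=6

Answer: 6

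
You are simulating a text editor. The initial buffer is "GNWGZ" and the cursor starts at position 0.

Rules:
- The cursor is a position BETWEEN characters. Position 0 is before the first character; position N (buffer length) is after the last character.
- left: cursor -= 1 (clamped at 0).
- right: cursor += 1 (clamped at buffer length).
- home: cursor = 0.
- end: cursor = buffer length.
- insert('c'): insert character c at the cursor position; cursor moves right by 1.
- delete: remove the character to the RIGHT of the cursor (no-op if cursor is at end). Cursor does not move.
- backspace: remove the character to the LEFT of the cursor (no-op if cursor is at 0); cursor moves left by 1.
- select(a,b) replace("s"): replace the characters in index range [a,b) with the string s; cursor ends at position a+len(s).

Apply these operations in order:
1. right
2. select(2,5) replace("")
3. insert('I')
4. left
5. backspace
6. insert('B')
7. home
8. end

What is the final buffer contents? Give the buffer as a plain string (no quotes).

After op 1 (right): buf='GNWGZ' cursor=1
After op 2 (select(2,5) replace("")): buf='GN' cursor=2
After op 3 (insert('I')): buf='GNI' cursor=3
After op 4 (left): buf='GNI' cursor=2
After op 5 (backspace): buf='GI' cursor=1
After op 6 (insert('B')): buf='GBI' cursor=2
After op 7 (home): buf='GBI' cursor=0
After op 8 (end): buf='GBI' cursor=3

Answer: GBI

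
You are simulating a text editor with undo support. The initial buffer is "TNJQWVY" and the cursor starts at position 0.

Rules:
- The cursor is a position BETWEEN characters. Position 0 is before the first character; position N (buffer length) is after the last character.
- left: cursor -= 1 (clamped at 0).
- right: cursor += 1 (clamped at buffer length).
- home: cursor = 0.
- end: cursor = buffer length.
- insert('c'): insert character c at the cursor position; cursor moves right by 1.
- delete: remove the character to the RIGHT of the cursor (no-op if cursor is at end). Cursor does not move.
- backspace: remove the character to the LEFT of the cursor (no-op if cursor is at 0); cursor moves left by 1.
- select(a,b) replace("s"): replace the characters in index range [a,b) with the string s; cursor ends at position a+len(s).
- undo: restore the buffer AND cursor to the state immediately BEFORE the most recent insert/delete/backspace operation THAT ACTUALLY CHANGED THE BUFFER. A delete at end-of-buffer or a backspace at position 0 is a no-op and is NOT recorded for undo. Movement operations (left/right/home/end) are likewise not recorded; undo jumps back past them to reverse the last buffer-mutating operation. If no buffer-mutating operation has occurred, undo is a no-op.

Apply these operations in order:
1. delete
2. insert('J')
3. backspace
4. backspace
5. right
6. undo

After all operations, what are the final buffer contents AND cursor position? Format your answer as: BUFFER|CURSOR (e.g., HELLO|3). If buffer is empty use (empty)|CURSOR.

After op 1 (delete): buf='NJQWVY' cursor=0
After op 2 (insert('J')): buf='JNJQWVY' cursor=1
After op 3 (backspace): buf='NJQWVY' cursor=0
After op 4 (backspace): buf='NJQWVY' cursor=0
After op 5 (right): buf='NJQWVY' cursor=1
After op 6 (undo): buf='JNJQWVY' cursor=1

Answer: JNJQWVY|1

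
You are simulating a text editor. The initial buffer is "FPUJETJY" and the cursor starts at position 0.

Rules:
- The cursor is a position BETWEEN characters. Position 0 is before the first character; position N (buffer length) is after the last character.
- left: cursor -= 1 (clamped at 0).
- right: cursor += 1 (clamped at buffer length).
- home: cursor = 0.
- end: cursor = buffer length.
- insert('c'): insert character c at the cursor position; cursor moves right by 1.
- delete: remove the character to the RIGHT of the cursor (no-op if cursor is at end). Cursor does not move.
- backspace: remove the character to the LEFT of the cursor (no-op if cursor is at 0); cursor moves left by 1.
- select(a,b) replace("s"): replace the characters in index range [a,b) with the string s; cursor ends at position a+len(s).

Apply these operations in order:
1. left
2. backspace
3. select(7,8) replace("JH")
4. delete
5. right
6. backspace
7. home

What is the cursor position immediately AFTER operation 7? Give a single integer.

Answer: 0

Derivation:
After op 1 (left): buf='FPUJETJY' cursor=0
After op 2 (backspace): buf='FPUJETJY' cursor=0
After op 3 (select(7,8) replace("JH")): buf='FPUJETJJH' cursor=9
After op 4 (delete): buf='FPUJETJJH' cursor=9
After op 5 (right): buf='FPUJETJJH' cursor=9
After op 6 (backspace): buf='FPUJETJJ' cursor=8
After op 7 (home): buf='FPUJETJJ' cursor=0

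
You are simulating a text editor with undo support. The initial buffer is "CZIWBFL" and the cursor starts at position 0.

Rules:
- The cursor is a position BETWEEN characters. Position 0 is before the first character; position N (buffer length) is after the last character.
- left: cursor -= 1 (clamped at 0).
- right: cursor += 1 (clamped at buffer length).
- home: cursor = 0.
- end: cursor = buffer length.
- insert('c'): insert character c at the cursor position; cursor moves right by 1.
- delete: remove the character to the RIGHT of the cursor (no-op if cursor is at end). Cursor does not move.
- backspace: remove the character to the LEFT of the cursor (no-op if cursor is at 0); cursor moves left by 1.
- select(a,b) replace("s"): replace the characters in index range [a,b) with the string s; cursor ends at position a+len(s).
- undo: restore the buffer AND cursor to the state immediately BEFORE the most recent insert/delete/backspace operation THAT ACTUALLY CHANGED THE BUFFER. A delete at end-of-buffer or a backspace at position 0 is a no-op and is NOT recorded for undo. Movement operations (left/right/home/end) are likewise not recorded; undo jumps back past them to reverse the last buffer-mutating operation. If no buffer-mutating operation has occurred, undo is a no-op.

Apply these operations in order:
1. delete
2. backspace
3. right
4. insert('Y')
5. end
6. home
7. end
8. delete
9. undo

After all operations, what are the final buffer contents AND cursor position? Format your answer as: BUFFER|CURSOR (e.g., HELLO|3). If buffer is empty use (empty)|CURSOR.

Answer: ZIWBFL|1

Derivation:
After op 1 (delete): buf='ZIWBFL' cursor=0
After op 2 (backspace): buf='ZIWBFL' cursor=0
After op 3 (right): buf='ZIWBFL' cursor=1
After op 4 (insert('Y')): buf='ZYIWBFL' cursor=2
After op 5 (end): buf='ZYIWBFL' cursor=7
After op 6 (home): buf='ZYIWBFL' cursor=0
After op 7 (end): buf='ZYIWBFL' cursor=7
After op 8 (delete): buf='ZYIWBFL' cursor=7
After op 9 (undo): buf='ZIWBFL' cursor=1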